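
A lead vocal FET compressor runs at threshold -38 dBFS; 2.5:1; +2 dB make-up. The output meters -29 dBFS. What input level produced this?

-20.5 dBFS

Before make-up, the level was -29 − 2 = -31 dBFS.
The compressed level sits -31 − (-38) = 7 dB over threshold.
Undo the ratio: input overshoot = 7 × 2.5 = 17.5 dB, giving input = -20.5 dBFS.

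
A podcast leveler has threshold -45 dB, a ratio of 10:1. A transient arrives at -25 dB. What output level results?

-25 dB sits 20 dB over threshold.
At 10:1 the overshoot is divided by 10, leaving 2 dB above threshold.
Output = -45 + 2 = -43 dB.

-43 dB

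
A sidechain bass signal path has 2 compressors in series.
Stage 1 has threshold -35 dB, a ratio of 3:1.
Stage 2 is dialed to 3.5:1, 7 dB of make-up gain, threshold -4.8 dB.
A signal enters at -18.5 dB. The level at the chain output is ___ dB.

-22.5 dB

Stage 1: overshoot 16.5 dB → 16.5/3 = 5.5 dB → -29.5 dB.
Stage 2: -29.5 dB is at or below the -4.8 dB threshold — no compression; make-up brings it to -22.5 dB.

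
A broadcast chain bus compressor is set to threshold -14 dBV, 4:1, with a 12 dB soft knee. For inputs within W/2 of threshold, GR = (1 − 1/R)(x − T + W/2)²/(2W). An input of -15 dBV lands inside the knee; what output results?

x − T + W/2 = -15 − (-14) + 6 = 5.
GR = (1 − 1/4) × 5² / 24 = 0.75 × 25 / 24 = 0.78125 dB.
Output = -15 − 0.78125 = -15.78125 dBV.

-15.78125 dBV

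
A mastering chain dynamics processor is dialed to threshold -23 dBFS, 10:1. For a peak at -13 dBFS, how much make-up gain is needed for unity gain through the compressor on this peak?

9 dB

Overshoot 10 dB → 10/10 = 1 dB after compression, so the compressed level is -23 + 1 = -22 dBFS.
Make-up = target − compressed = -13 − (-22) = 9 dB.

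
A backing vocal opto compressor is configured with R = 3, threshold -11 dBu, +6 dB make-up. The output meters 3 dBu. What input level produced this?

Stripping the +6 dB make-up gives -3 dBu at the gain stage.
That's 8 dB above the -11 dBu threshold.
Input overshoot = R × output overshoot = 24 dB → input = -11 + 24 = 13 dBu.

13 dBu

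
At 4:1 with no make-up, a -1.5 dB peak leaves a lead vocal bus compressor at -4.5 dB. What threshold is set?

Input is 4 dB above T (since output overshoot × R = input overshoot: (-4.5 − T)·4 = -1.5 − T gives T = -5.5 dB).
Check: -5.5 + (-1.5 − (-5.5))/4 = -5.5 + 1 = -4.5 dB. ✓

-5.5 dB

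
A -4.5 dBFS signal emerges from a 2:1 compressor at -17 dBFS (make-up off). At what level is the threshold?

-29.5 dBFS

Gain reduction = -4.5 − (-17) = 12.5 dB; output overshoot = GR / (R − 1) = 12.5 / 1 = 12.5 dB.
Threshold = output − output overshoot = -17 − 12.5 = -29.5 dBFS.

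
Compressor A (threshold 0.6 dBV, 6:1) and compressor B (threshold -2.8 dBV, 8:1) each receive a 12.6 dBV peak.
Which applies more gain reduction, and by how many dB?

B, by 3.475 dB

A: overshoot 12 dB → output overshoot 2 dB → GR 10 dB.
B: overshoot 15.4 dB → output overshoot 1.925 dB → GR 13.475 dB.
B reduces 3.475 dB more.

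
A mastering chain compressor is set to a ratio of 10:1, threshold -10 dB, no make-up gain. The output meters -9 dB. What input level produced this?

0 dB

That's 1 dB above the -10 dB threshold.
Undo the ratio: input overshoot = 1 × 10 = 10 dB, giving input = 0 dB.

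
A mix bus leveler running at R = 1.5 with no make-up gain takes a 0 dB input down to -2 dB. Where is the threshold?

-6 dB

Let T be the threshold. Output overshoot = (input overshoot)/R, so -2 − T = (0 − T)/1.5.
1.5·(-2 − T) = 0 − T → 0.5·T = -3 − 0 = -3.
T = -3/0.5 = -6 dB.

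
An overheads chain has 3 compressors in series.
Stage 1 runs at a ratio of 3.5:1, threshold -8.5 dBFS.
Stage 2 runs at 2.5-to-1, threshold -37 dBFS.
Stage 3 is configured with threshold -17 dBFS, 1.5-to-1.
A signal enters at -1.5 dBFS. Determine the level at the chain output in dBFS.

-24.8 dBFS

Stage 1: overshoot 7 dB → 7/3.5 = 2 dB → -6.5 dBFS.
Stage 2: -6.5 dBFS is 30.5 dB over -37 dBFS; at 2.5:1 that becomes 12.2 dB over, giving -24.8 dBFS.
Stage 3: -24.8 dBFS is at or below the -17 dBFS threshold — no compression; output -24.8 dBFS.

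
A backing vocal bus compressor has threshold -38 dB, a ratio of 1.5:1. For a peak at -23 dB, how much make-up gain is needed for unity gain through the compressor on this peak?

Without make-up, output = threshold + overshoot/1.5 = -38 + 10 = -28 dB.
Gap to target: 5 dB.

5 dB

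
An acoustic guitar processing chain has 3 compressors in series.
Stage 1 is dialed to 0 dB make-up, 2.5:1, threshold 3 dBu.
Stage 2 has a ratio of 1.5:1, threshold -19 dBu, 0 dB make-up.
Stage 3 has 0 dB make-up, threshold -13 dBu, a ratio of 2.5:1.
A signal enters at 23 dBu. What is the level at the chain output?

-7.4 dBu

Stage 1: overshoot 20 dB → 20/2.5 = 8 dB → 11 dBu.
Stage 2: 11 dBu is 30 dB over -19 dBu; at 1.5:1 that becomes 20 dB over, giving 1 dBu.
Stage 3: 14 dB above -13 dBu, reduced 2.5:1 to 5.6 dB above → -7.4 dBu.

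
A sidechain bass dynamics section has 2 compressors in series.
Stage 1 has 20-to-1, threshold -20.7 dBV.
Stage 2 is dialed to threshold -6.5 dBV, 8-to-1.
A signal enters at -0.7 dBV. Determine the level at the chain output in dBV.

Stage 1: overshoot 20 dB → 20/20 = 1 dB → -19.7 dBV.
Stage 2: -19.7 dBV is at or below the -6.5 dBV threshold — no compression; output -19.7 dBV.

-19.7 dBV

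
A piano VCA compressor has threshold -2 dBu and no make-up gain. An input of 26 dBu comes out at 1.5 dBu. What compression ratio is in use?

Input overshoot = 26 − (-2) = 28 dB; output overshoot = 1.5 − (-2) = 3.5 dB.
Ratio = 28 / 3.5 = 8.

8:1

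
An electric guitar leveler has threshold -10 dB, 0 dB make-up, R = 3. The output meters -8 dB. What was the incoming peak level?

-4 dB

The compressed level sits -8 − (-10) = 2 dB over threshold.
Input overshoot = R × output overshoot = 6 dB → input = -10 + 6 = -4 dB.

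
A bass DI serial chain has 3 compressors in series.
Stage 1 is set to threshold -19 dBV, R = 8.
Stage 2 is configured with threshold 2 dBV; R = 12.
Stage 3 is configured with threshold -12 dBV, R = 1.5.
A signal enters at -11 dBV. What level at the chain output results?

Stage 1: 8 dB above -19 dBV, reduced 8:1 to 1 dB above → -18 dBV.
Stage 2: -18 dBV is at or below the 2 dBV threshold — no compression; output -18 dBV.
Stage 3: -18 dBV ≤ -12 dBV, so stage 3 doesn't engage; output -18 dBV.

-18 dBV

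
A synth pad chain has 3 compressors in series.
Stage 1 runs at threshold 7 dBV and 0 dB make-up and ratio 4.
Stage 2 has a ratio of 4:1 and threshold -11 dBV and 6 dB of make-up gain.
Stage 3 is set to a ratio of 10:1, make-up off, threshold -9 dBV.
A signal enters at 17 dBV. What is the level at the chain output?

-8.0875 dBV

Stage 1: overshoot 10 dB → 10/4 = 2.5 dB → 9.5 dBV.
Stage 2: 20.5 dB above -11 dBV, reduced 4:1 to 5.125 dB above → -5.875 dBV; +6 dB make-up → 0.125 dBV.
Stage 3: 0.125 dBV is 9.125 dB over -9 dBV; at 10:1 that becomes 0.9125 dB over, giving -8.0875 dBV.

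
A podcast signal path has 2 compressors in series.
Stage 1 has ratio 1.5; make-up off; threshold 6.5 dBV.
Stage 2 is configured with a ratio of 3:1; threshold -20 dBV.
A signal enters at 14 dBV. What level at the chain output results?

-9.5 dBV

Stage 1: 7.5 dB above 6.5 dBV, reduced 1.5:1 to 5 dB above → 11.5 dBV.
Stage 2: 31.5 dB above -20 dBV, reduced 3:1 to 10.5 dB above → -9.5 dBV.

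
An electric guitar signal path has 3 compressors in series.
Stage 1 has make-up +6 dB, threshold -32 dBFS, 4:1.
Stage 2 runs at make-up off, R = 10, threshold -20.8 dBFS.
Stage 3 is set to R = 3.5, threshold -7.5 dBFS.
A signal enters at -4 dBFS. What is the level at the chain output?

-20.62 dBFS

Stage 1: 28 dB above -32 dBFS, reduced 4:1 to 7 dB above → -25 dBFS; +6 dB make-up → -19 dBFS.
Stage 2: -19 dBFS is 1.8 dB over -20.8 dBFS; at 10:1 that becomes 0.18 dB over, giving -20.62 dBFS.
Stage 3: -20.62 dBFS is at or below the -7.5 dBFS threshold — no compression; output -20.62 dBFS.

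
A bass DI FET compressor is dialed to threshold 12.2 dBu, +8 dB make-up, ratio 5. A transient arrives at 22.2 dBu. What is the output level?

Overshoot: 22.2 − 12.2 = 10 dB.
The 10 dB excess becomes 2 dB after 5:1 reduction.
Output = 12.2 + 2 = 14.2 dBu; make-up adds 8 dB, giving 22.2 dBu.

22.2 dBu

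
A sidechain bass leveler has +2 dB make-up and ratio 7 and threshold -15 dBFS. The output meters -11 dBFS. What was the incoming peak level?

Remove make-up: -11 − 2 = -13 dBFS.
The compressed level sits -13 − (-15) = 2 dB over threshold.
Input overshoot = R × output overshoot = 14 dB → input = -15 + 14 = -1 dBFS.

-1 dBFS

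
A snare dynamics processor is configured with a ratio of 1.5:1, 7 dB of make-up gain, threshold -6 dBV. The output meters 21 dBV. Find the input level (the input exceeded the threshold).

24 dBV

Stripping the +7 dB make-up gives 14 dBV at the gain stage.
The compressed level sits 14 − (-6) = 20 dB over threshold.
Undo the ratio: input overshoot = 20 × 1.5 = 30 dB, giving input = 24 dBV.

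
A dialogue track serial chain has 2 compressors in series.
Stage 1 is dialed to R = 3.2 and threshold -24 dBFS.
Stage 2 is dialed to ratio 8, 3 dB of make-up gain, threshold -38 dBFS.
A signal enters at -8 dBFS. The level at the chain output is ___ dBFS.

Stage 1: 16 dB above -24 dBFS, reduced 3.2:1 to 5 dB above → -19 dBFS.
Stage 2: -19 dBFS is 19 dB over -38 dBFS; at 8:1 that becomes 2.375 dB over, giving -35.625 dBFS; +3 dB make-up → -32.625 dBFS.

-32.625 dBFS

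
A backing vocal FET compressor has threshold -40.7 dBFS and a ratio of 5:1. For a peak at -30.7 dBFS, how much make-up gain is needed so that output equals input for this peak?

8 dB

The peak compresses to -40.7 + 10/5 = -38.7 dBFS.
To reach -30.7 dBFS requires -30.7 − (-38.7) = 8 dB of make-up.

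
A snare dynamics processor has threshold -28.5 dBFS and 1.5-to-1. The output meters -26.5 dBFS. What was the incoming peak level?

-25.5 dBFS

The compressed level sits -26.5 − (-28.5) = 2 dB over threshold.
Before 1.5:1 compression the overshoot was 2 × 1.5 = 3 dB, so input = -28.5 + 3 = -25.5 dBFS.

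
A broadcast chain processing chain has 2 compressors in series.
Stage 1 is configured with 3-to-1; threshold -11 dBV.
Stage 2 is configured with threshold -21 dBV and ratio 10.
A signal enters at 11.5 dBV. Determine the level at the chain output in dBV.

Stage 1: 11.5 dBV is 22.5 dB over -11 dBV; at 3:1 that becomes 7.5 dB over, giving -3.5 dBV.
Stage 2: -3.5 dBV is 17.5 dB over -21 dBV; at 10:1 that becomes 1.75 dB over, giving -19.25 dBV.

-19.25 dBV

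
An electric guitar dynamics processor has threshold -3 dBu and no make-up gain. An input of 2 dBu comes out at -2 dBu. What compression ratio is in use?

Input overshoot = 2 − (-3) = 5 dB; output overshoot = -2 − (-3) = 1 dB.
Ratio = 5 / 1 = 5.

5:1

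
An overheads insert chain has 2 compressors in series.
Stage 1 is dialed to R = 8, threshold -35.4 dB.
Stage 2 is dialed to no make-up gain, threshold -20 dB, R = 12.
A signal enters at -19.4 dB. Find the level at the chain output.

Stage 1: 16 dB above -35.4 dB, reduced 8:1 to 2 dB above → -33.4 dB.
Stage 2: below threshold (-33.4 ≤ -20); passes unchanged; output -33.4 dB.

-33.4 dB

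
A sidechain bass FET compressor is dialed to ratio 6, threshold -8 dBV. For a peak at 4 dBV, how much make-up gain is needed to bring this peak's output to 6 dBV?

12 dB

The peak compresses to -8 + 12/6 = -6 dBV.
To reach 6 dBV requires 6 − (-6) = 12 dB of make-up.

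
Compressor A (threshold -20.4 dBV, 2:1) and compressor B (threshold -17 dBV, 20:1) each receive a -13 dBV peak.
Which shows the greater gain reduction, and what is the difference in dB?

A: overshoot 7.4 dB → output overshoot 3.7 dB → GR 3.7 dB.
B: overshoot 4 dB → output overshoot 0.2 dB → GR 3.8 dB.
B applies 0.1 dB more gain reduction.

B, by 0.1 dB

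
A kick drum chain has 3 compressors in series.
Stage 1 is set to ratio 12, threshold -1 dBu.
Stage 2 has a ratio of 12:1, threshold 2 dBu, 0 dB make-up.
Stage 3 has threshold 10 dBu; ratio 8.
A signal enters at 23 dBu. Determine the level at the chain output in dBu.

Stage 1: overshoot 24 dB → 24/12 = 2 dB → 1 dBu.
Stage 2: 1 dBu ≤ 2 dBu, so stage 2 doesn't engage; output 1 dBu.
Stage 3: below threshold (1 ≤ 10); passes unchanged; output 1 dBu.

1 dBu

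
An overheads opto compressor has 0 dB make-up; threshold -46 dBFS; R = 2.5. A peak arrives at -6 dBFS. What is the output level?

-30 dBFS

The input is 40 dB above the -46 dBFS threshold.
2.5:1 compression reduces that to 40/2.5 = 16 dB over.
So the level is -46 + 16 = -30 dBFS.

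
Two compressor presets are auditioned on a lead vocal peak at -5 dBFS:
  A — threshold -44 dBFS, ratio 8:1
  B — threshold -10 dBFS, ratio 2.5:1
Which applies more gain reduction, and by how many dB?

A, by 31.125 dB

A: overshoot 39 dB → output overshoot 4.875 dB → GR 34.125 dB.
B: overshoot 5 dB → output overshoot 2 dB → GR 3 dB.
Difference: 31.125 dB in favour of A.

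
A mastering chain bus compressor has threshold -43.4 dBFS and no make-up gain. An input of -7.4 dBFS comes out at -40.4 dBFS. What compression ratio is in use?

Input overshoot = -7.4 − (-43.4) = 36 dB; output overshoot = -40.4 − (-43.4) = 3 dB.
Ratio = 36 / 3 = 12.

12:1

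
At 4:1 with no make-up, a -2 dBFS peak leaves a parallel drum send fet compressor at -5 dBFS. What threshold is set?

Input is 4 dB above T (since output overshoot × R = input overshoot: (-5 − T)·4 = -2 − T gives T = -6 dBFS).
Check: -6 + (-2 − (-6))/4 = -6 + 1 = -5 dBFS. ✓

-6 dBFS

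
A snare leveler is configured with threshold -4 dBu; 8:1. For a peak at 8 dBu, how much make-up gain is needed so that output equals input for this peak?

10.5 dB

The peak compresses to -4 + 12/8 = -2.5 dBu.
To reach 8 dBu requires 8 − (-2.5) = 10.5 dB of make-up.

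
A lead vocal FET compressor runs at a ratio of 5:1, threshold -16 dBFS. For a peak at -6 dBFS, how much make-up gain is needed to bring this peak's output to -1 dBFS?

13 dB

Without make-up, output = threshold + overshoot/5 = -16 + 2 = -14 dBFS.
Gap to target: 13 dB.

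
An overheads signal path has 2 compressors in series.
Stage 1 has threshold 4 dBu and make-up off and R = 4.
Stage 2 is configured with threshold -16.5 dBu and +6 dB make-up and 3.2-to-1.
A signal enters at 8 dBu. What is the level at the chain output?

-3.78125 dBu

Stage 1: 4 dB above 4 dBu, reduced 4:1 to 1 dB above → 5 dBu.
Stage 2: 5 dBu is 21.5 dB over -16.5 dBu; at 3.2:1 that becomes 6.71875 dB over, giving -9.78125 dBu; +6 dB make-up → -3.78125 dBu.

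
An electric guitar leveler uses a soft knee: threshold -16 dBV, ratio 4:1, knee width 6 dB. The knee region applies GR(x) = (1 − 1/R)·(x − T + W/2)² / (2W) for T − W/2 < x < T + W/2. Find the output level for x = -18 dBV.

-18.0625 dBV

x − T + W/2 = -18 − (-16) + 3 = 1.
GR = (1 − 1/4) × 1² / 12 = 0.75 × 1 / 12 = 0.0625 dB.
Output = -18 − 0.0625 = -18.0625 dBV.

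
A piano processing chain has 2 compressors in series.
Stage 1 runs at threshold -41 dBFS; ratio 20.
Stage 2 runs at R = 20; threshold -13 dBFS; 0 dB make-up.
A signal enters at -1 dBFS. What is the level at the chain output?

-39 dBFS

Stage 1: -1 dBFS is 40 dB over -41 dBFS; at 20:1 that becomes 2 dB over, giving -39 dBFS.
Stage 2: -39 dBFS is at or below the -13 dBFS threshold — no compression; output -39 dBFS.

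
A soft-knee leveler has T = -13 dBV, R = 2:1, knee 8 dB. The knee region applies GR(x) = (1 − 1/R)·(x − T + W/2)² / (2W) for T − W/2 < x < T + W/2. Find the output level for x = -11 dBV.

-12.125 dBV

x − T + W/2 = -11 − (-13) + 4 = 6.
GR = (1 − 1/2) × 6² / 16 = 0.5 × 36 / 16 = 1.125 dB.
Output = -11 − 1.125 = -12.125 dBV.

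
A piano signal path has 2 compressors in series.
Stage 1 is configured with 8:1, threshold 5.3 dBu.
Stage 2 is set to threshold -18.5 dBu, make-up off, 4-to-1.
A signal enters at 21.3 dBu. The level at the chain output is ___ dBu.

Stage 1: overshoot 16 dB → 16/8 = 2 dB → 7.3 dBu.
Stage 2: overshoot 25.8 dB → 25.8/4 = 6.45 dB → -12.05 dBu.

-12.05 dBu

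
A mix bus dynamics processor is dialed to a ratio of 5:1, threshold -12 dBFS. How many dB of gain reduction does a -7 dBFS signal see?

The signal is 5 dB above threshold.
A 5:1 ratio leaves 1 dB of that excess.
So the signal is attenuated by 5 − 1 = 4 dB.

4 dB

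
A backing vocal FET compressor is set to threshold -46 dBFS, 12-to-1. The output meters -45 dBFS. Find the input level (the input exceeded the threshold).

Post-compression overshoot = -45 − (-46) = 1 dB.
Undo the ratio: input overshoot = 1 × 12 = 12 dB, giving input = -34 dBFS.

-34 dBFS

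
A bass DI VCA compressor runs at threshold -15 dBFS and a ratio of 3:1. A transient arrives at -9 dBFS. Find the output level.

The input is 6 dB above the -15 dBFS threshold.
3:1 compression reduces that to 6/3 = 2 dB over.
So the level is -15 + 2 = -13 dBFS.

-13 dBFS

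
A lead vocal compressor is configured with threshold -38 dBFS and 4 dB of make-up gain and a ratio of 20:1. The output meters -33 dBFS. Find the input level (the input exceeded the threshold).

-18 dBFS

Remove make-up: -33 − 4 = -37 dBFS.
The compressed level sits -37 − (-38) = 1 dB over threshold.
Undo the ratio: input overshoot = 1 × 20 = 20 dB, giving input = -18 dBFS.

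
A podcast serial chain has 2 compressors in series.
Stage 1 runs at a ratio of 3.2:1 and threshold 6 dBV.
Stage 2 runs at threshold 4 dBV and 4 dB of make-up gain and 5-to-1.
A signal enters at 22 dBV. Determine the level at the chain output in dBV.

Stage 1: 16 dB above 6 dBV, reduced 3.2:1 to 5 dB above → 11 dBV.
Stage 2: 7 dB above 4 dBV, reduced 5:1 to 1.4 dB above → 5.4 dBV; +4 dB make-up → 9.4 dBV.

9.4 dBV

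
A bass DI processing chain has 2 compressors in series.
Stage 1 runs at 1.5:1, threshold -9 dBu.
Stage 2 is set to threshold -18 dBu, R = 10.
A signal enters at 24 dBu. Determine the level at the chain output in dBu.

-14.9 dBu

Stage 1: 33 dB above -9 dBu, reduced 1.5:1 to 22 dB above → 13 dBu.
Stage 2: 31 dB above -18 dBu, reduced 10:1 to 3.1 dB above → -14.9 dBu.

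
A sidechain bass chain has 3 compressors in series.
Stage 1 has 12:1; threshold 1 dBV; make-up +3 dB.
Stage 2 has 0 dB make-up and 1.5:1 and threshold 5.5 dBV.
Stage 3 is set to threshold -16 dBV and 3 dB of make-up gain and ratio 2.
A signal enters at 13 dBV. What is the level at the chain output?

Stage 1: overshoot 12 dB → 12/12 = 1 dB → 2 dBV; +3 dB make-up → 5 dBV.
Stage 2: 5 dBV is at or below the 5.5 dBV threshold — no compression; output 5 dBV.
Stage 3: overshoot 21 dB → 21/2 = 10.5 dB → -5.5 dBV; +3 dB make-up → -2.5 dBV.

-2.5 dBV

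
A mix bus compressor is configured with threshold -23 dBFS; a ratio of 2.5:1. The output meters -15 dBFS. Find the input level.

-3 dBFS

The compressed level sits -15 − (-23) = 8 dB over threshold.
Before 2.5:1 compression the overshoot was 8 × 2.5 = 20 dB, so input = -23 + 20 = -3 dBFS.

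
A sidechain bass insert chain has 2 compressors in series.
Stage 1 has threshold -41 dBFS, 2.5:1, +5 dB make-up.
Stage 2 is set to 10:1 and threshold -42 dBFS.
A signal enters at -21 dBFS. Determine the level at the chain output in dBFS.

-40.6 dBFS

Stage 1: -21 dBFS is 20 dB over -41 dBFS; at 2.5:1 that becomes 8 dB over, giving -33 dBFS; +5 dB make-up → -28 dBFS.
Stage 2: overshoot 14 dB → 14/10 = 1.4 dB → -40.6 dBFS.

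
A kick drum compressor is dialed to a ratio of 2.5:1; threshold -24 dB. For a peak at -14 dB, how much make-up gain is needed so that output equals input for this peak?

The peak compresses to -24 + 10/2.5 = -20 dB.
To reach -14 dB requires -14 − (-20) = 6 dB of make-up.

6 dB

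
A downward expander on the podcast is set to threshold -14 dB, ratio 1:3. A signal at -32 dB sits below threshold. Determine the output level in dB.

-68 dB

The input is 18 dB below the -14 dB threshold.
A 1:3 expander multiplies undershoot by 3: 18 × 3 = 54 dB below threshold.
Output = -14 − 54 = -68 dB.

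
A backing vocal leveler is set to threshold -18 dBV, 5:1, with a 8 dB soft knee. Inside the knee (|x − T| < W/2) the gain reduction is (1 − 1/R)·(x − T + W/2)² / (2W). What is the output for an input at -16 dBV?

x − T + W/2 = -16 − (-18) + 4 = 6.
GR = (1 − 1/5) × 6² / 16 = 0.8 × 36 / 16 = 1.8 dB.
Output = -16 − 1.8 = -17.8 dBV.

-17.8 dBV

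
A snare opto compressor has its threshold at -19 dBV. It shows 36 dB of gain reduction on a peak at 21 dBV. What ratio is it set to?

Input overshoot = 21 − (-19) = 40 dB.
Output overshoot = 40 − 36 = 4 dB.
Ratio = input overshoot / output overshoot = 40 / 4 = 10.

10:1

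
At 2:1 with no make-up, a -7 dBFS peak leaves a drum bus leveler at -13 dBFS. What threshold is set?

Let T be the threshold. Output overshoot = (input overshoot)/R, so -13 − T = (-7 − T)/2.
2·(-13 − T) = -7 − T → 1·T = -26 − (-7) = -19.
T = -19/1 = -19 dBFS.

-19 dBFS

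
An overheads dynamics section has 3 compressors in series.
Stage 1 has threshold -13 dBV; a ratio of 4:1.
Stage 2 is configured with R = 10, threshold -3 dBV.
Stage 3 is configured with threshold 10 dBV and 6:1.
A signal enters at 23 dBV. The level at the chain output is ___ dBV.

Stage 1: 36 dB above -13 dBV, reduced 4:1 to 9 dB above → -4 dBV.
Stage 2: below threshold (-4 ≤ -3); passes unchanged; output -4 dBV.
Stage 3: -4 dBV is at or below the 10 dBV threshold — no compression; output -4 dBV.

-4 dBV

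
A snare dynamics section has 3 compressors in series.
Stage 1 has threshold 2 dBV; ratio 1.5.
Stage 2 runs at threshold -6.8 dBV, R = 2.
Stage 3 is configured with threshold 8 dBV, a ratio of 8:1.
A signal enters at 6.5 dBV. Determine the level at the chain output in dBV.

Stage 1: 6.5 dBV is 4.5 dB over 2 dBV; at 1.5:1 that becomes 3 dB over, giving 5 dBV.
Stage 2: overshoot 11.8 dB → 11.8/2 = 5.9 dB → -0.9 dBV.
Stage 3: -0.9 dBV ≤ 8 dBV, so stage 3 doesn't engage; output -0.9 dBV.

-0.9 dBV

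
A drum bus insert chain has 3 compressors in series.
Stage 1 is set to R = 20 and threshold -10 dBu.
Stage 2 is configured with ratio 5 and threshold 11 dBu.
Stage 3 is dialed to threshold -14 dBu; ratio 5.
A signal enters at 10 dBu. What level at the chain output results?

Stage 1: overshoot 20 dB → 20/20 = 1 dB → -9 dBu.
Stage 2: -9 dBu is at or below the 11 dBu threshold — no compression; output -9 dBu.
Stage 3: -9 dBu is 5 dB over -14 dBu; at 5:1 that becomes 1 dB over, giving -13 dBu.

-13 dBu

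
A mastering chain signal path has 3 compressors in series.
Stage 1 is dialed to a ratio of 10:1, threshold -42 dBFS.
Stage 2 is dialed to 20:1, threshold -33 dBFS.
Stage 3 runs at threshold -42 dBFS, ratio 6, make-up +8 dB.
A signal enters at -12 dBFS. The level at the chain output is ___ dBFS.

-33.5 dBFS

Stage 1: 30 dB above -42 dBFS, reduced 10:1 to 3 dB above → -39 dBFS.
Stage 2: -39 dBFS ≤ -33 dBFS, so stage 2 doesn't engage; output -39 dBFS.
Stage 3: overshoot 3 dB → 3/6 = 0.5 dB → -41.5 dBFS; +8 dB make-up → -33.5 dBFS.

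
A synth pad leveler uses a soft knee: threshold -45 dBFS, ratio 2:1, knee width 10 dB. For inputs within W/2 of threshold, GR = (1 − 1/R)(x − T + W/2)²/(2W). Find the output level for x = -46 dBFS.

-46.4 dBFS

x − T + W/2 = -46 − (-45) + 5 = 4.
GR = (1 − 1/2) × 4² / 20 = 0.5 × 16 / 20 = 0.4 dB.
Output = -46 − 0.4 = -46.4 dBFS.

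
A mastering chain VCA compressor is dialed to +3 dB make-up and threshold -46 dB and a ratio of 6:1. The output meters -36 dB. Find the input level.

Remove make-up: -36 − 3 = -39 dB.
That's 7 dB above the -46 dB threshold.
Before 6:1 compression the overshoot was 7 × 6 = 42 dB, so input = -46 + 42 = -4 dB.

-4 dB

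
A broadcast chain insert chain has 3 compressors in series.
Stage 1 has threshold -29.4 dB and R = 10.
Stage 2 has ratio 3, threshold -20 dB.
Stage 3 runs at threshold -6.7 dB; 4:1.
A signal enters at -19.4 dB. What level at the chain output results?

-28.4 dB

Stage 1: 10 dB above -29.4 dB, reduced 10:1 to 1 dB above → -28.4 dB.
Stage 2: below threshold (-28.4 ≤ -20); passes unchanged; output -28.4 dB.
Stage 3: -28.4 dB ≤ -6.7 dB, so stage 3 doesn't engage; output -28.4 dB.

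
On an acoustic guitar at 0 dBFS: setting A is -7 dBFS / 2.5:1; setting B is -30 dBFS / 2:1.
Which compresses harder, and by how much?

A: 7 dB over, compressed to 2.8 dB over, so 4.2 dB of GR.
B: 30 dB over, compressed to 15 dB over, so 15 dB of GR.
B reduces 10.8 dB more.

B, by 10.8 dB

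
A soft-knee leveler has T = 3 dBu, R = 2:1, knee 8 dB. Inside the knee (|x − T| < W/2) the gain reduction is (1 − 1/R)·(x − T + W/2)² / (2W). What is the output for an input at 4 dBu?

3.21875 dBu

x − T + W/2 = 4 − 3 + 4 = 5.
GR = (1 − 1/2) × 5² / 16 = 0.5 × 25 / 16 = 0.78125 dB.
Output = 4 − 0.78125 = 3.21875 dBu.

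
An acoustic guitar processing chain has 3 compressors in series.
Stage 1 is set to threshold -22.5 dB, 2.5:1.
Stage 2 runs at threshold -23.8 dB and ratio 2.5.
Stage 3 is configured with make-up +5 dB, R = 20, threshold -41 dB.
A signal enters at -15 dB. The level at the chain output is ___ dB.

-35.054 dB

Stage 1: 7.5 dB above -22.5 dB, reduced 2.5:1 to 3 dB above → -19.5 dB.
Stage 2: -19.5 dB is 4.3 dB over -23.8 dB; at 2.5:1 that becomes 1.72 dB over, giving -22.08 dB.
Stage 3: -22.08 dB is 18.92 dB over -41 dB; at 20:1 that becomes 0.946 dB over, giving -40.054 dB; +5 dB make-up → -35.054 dB.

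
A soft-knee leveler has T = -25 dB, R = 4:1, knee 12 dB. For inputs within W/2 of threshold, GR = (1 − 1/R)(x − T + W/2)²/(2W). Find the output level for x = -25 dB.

-26.125 dB

x − T + W/2 = -25 − (-25) + 6 = 6.
GR = (1 − 1/4) × 6² / 24 = 0.75 × 36 / 24 = 1.125 dB.
Output = -25 − 1.125 = -26.125 dB.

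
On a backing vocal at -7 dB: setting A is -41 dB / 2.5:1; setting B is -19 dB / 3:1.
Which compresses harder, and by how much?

A: GR = 34 − 34/2.5 = 20.4 dB.
B: GR = 12 − 12/3 = 8 dB.
A reduces 12.4 dB more.

A, by 12.4 dB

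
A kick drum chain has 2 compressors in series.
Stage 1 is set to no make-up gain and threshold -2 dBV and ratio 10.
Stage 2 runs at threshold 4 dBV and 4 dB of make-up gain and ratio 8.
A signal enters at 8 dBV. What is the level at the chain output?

3 dBV

Stage 1: 8 dBV is 10 dB over -2 dBV; at 10:1 that becomes 1 dB over, giving -1 dBV.
Stage 2: below threshold (-1 ≤ 4); passes unchanged; make-up brings it to 3 dBV.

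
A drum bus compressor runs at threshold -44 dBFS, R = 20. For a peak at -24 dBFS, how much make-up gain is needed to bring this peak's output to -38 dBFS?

5 dB

The peak compresses to -44 + 20/20 = -43 dBFS.
To reach -38 dBFS requires -38 − (-43) = 5 dB of make-up.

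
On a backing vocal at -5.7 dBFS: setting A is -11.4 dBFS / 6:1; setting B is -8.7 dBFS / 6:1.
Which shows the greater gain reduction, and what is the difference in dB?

A: GR = 5.7 − 5.7/6 = 4.75 dB.
B: GR = 3 − 3/6 = 2.5 dB.
Difference: 2.25 dB in favour of A.

A, by 2.25 dB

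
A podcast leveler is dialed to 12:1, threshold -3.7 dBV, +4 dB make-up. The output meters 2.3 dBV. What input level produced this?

Remove make-up: 2.3 − 4 = -1.7 dBV.
The compressed level sits -1.7 − (-3.7) = 2 dB over threshold.
Undo the ratio: input overshoot = 2 × 12 = 24 dB, giving input = 20.3 dBV.

20.3 dBV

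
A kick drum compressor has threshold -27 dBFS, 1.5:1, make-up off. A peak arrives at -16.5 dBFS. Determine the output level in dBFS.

-16.5 dBFS sits 10.5 dB over threshold.
At 1.5:1 the overshoot is divided by 1.5, leaving 7 dB above threshold.
Output = -27 + 7 = -20 dBFS.

-20 dBFS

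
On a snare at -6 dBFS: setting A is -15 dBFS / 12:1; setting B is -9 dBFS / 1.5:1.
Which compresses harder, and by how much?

A, by 7.25 dB

A: GR = 9 − 9/12 = 8.25 dB.
B: GR = 3 − 3/1.5 = 1 dB.
A reduces 7.25 dB more.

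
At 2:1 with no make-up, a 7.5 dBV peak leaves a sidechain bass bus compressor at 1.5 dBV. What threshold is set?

-4.5 dBV

Gain reduction = 7.5 − 1.5 = 6 dB; output overshoot = GR / (R − 1) = 6 / 1 = 6 dB.
Threshold = output − output overshoot = 1.5 − 6 = -4.5 dBV.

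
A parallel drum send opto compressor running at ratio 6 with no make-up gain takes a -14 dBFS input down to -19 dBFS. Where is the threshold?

Input is 6 dB above T (since output overshoot × R = input overshoot: (-19 − T)·6 = -14 − T gives T = -20 dBFS).
Check: -20 + (-14 − (-20))/6 = -20 + 1 = -19 dBFS. ✓

-20 dBFS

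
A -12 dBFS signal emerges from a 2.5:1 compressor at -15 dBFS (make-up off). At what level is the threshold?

-17 dBFS

Input is 5 dB above T (since output overshoot × R = input overshoot: (-15 − T)·2.5 = -12 − T gives T = -17 dBFS).
Check: -17 + (-12 − (-17))/2.5 = -17 + 2 = -15 dBFS. ✓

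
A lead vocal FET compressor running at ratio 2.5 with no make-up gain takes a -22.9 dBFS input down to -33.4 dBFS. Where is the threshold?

Gain reduction = -22.9 − (-33.4) = 10.5 dB; output overshoot = GR / (R − 1) = 10.5 / 1.5 = 7 dB.
Threshold = output − output overshoot = -33.4 − 7 = -40.4 dBFS.

-40.4 dBFS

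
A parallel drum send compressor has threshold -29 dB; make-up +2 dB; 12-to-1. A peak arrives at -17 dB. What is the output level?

Overshoot: -17 − (-29) = 12 dB.
The 12 dB excess becomes 1 dB after 12:1 reduction.
So the level is -29 + 1 = -28 dB; make-up adds 2 dB, giving -26 dB.

-26 dB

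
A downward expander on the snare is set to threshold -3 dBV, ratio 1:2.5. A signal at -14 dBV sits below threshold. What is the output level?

-30.5 dBV

Undershoot = (-3) − (-14) = 11 dB.
At 1:2.5, that expands to 27.5 dB under threshold.
Output = -3 − 27.5 = -30.5 dBV.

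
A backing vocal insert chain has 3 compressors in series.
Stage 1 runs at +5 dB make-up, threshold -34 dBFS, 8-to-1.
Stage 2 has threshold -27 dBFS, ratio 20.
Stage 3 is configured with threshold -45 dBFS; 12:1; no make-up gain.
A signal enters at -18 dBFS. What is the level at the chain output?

Stage 1: overshoot 16 dB → 16/8 = 2 dB → -32 dBFS; +5 dB make-up → -27 dBFS.
Stage 2: -27 dBFS ≤ -27 dBFS, so stage 2 doesn't engage; output -27 dBFS.
Stage 3: overshoot 18 dB → 18/12 = 1.5 dB → -43.5 dBFS.

-43.5 dBFS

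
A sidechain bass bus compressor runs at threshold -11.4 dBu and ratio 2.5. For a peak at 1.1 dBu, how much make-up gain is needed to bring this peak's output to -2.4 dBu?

Without make-up, output = threshold + overshoot/2.5 = -11.4 + 5 = -6.4 dBu.
Gap to target: 4 dB.

4 dB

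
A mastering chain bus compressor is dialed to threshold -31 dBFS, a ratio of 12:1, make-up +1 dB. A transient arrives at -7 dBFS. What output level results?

-28 dBFS

The input is 24 dB above the -31 dBFS threshold.
The 24 dB excess becomes 2 dB after 12:1 reduction.
That puts the output at -29 dBFS; make-up adds 1 dB, giving -28 dBFS.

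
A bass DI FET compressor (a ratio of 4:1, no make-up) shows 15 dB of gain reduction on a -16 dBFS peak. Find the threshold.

-36 dBFS

Let T be the threshold. Output overshoot = (input overshoot)/R, so -31 − T = (-16 − T)/4.
4·(-31 − T) = -16 − T → 3·T = -124 − (-16) = -108.
T = -108/3 = -36 dBFS.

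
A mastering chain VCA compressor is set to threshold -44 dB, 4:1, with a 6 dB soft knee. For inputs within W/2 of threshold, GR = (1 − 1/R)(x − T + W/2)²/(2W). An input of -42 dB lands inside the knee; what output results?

x − T + W/2 = -42 − (-44) + 3 = 5.
GR = (1 − 1/4) × 5² / 12 = 0.75 × 25 / 12 = 1.5625 dB.
Output = -42 − 1.5625 = -43.5625 dB.

-43.5625 dB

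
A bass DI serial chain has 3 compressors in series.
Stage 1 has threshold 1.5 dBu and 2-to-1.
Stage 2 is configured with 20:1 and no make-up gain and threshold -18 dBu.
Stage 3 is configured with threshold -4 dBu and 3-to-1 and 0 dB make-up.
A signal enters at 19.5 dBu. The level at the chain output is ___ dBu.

-16.575 dBu

Stage 1: overshoot 18 dB → 18/2 = 9 dB → 10.5 dBu.
Stage 2: overshoot 28.5 dB → 28.5/20 = 1.425 dB → -16.575 dBu.
Stage 3: -16.575 dBu ≤ -4 dBu, so stage 3 doesn't engage; output -16.575 dBu.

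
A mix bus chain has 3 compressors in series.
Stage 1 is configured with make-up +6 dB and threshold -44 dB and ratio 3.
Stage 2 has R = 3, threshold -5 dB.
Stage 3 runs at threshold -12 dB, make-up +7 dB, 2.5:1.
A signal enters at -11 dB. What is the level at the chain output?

Stage 1: 33 dB above -44 dB, reduced 3:1 to 11 dB above → -33 dB; +6 dB make-up → -27 dB.
Stage 2: below threshold (-27 ≤ -5); passes unchanged; output -27 dB.
Stage 3: -27 dB ≤ -12 dB, so stage 3 doesn't engage; make-up brings it to -20 dB.

-20 dB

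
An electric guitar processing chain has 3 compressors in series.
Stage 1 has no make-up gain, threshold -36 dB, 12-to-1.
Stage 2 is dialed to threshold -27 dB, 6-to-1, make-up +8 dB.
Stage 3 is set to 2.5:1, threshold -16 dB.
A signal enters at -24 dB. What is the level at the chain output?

-27 dB

Stage 1: -24 dB is 12 dB over -36 dB; at 12:1 that becomes 1 dB over, giving -35 dB.
Stage 2: -35 dB ≤ -27 dB, so stage 2 doesn't engage; make-up brings it to -27 dB.
Stage 3: -27 dB is at or below the -16 dB threshold — no compression; output -27 dB.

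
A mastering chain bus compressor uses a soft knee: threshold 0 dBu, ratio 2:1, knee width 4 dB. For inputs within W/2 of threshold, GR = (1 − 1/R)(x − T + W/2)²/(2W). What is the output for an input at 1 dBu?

x − T + W/2 = 1 − 0 + 2 = 3.
GR = (1 − 1/2) × 3² / 8 = 0.5 × 9 / 8 = 0.5625 dB.
Output = 1 − 0.5625 = 0.4375 dBu.

0.4375 dBu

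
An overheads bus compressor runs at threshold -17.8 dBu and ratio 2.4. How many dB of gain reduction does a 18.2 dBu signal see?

Overshoot = 18.2 − (-17.8) = 36 dB.
After 2.4:1 compression the overshoot becomes 36/2.4 = 15 dB.
GR = overshoot in − overshoot out = 36 − 15 = 21 dB.

21 dB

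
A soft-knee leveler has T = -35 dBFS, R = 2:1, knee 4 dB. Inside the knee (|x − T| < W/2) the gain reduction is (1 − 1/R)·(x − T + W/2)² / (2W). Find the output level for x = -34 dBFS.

x − T + W/2 = -34 − (-35) + 2 = 3.
GR = (1 − 1/2) × 3² / 8 = 0.5 × 9 / 8 = 0.5625 dB.
Output = -34 − 0.5625 = -34.5625 dBFS.

-34.5625 dBFS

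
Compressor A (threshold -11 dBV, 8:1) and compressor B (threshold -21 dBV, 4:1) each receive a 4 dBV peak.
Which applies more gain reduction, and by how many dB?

B, by 5.625 dB

A: GR = 15 − 15/8 = 13.125 dB.
B: GR = 25 − 25/4 = 18.75 dB.
B reduces 5.625 dB more.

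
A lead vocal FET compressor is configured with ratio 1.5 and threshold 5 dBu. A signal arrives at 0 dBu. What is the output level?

0 dBu

0 dBu is 5 dB below the 5 dBu threshold, so no gain reduction is applied.
Output = input = 0 dBu.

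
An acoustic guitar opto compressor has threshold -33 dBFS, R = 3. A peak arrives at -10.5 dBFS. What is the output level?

The input is 22.5 dB above the -33 dBFS threshold.
3:1 compression reduces that to 22.5/3 = 7.5 dB over.
That puts the output at -25.5 dBFS.

-25.5 dBFS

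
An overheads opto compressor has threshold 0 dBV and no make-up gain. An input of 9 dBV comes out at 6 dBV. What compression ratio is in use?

1.5:1

Input overshoot = 9 − 0 = 9 dB; output overshoot = 6 − 0 = 6 dB.
Ratio = 9 / 6 = 1.5.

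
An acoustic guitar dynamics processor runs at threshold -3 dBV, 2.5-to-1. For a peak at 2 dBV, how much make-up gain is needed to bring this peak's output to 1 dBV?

2 dB

Overshoot 5 dB → 5/2.5 = 2 dB after compression, so the compressed level is -3 + 2 = -1 dBV.
Make-up = target − compressed = 1 − (-1) = 2 dB.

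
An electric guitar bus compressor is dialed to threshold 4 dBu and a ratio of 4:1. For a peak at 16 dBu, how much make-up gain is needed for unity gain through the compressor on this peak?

9 dB

Without make-up, output = threshold + overshoot/4 = 4 + 3 = 7 dBu.
Gap to target: 9 dB.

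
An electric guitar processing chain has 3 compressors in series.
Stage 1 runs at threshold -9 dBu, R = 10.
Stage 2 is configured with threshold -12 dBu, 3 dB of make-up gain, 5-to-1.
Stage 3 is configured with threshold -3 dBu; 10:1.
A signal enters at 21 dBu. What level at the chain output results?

-7.8 dBu

Stage 1: 21 dBu is 30 dB over -9 dBu; at 10:1 that becomes 3 dB over, giving -6 dBu.
Stage 2: -6 dBu is 6 dB over -12 dBu; at 5:1 that becomes 1.2 dB over, giving -10.8 dBu; +3 dB make-up → -7.8 dBu.
Stage 3: -7.8 dBu is at or below the -3 dBu threshold — no compression; output -7.8 dBu.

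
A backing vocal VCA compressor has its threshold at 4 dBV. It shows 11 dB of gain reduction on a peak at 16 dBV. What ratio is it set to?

12:1

Input overshoot = 16 − 4 = 12 dB.
Output overshoot = 12 − 11 = 1 dB.
Ratio = input overshoot / output overshoot = 12 / 1 = 12.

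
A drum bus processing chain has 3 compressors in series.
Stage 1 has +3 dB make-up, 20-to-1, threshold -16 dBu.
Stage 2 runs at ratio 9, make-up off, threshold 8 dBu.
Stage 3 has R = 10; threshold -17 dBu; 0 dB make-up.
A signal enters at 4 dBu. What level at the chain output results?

Stage 1: 20 dB above -16 dBu, reduced 20:1 to 1 dB above → -15 dBu; +3 dB make-up → -12 dBu.
Stage 2: -12 dBu is at or below the 8 dBu threshold — no compression; output -12 dBu.
Stage 3: -12 dBu is 5 dB over -17 dBu; at 10:1 that becomes 0.5 dB over, giving -16.5 dBu.

-16.5 dBu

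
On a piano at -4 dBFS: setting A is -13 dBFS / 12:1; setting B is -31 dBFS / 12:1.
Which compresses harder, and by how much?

A: GR = 9 − 9/12 = 8.25 dB.
B: GR = 27 − 27/12 = 24.75 dB.
B applies 16.5 dB more gain reduction.

B, by 16.5 dB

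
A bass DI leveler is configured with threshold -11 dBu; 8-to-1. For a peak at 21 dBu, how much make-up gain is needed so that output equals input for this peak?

Without make-up, output = threshold + overshoot/8 = -11 + 4 = -7 dBu.
Gap to target: 28 dB.

28 dB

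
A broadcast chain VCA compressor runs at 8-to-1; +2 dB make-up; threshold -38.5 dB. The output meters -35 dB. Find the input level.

-26.5 dB

Stripping the +2 dB make-up gives -37 dB at the gain stage.
That's 1.5 dB above the -38.5 dB threshold.
Undo the ratio: input overshoot = 1.5 × 8 = 12 dB, giving input = -26.5 dB.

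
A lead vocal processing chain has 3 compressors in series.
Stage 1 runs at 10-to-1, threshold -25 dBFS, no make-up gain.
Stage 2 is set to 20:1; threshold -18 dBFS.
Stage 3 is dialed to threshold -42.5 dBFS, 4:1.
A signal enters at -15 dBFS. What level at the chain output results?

Stage 1: -15 dBFS is 10 dB over -25 dBFS; at 10:1 that becomes 1 dB over, giving -24 dBFS.
Stage 2: -24 dBFS is at or below the -18 dBFS threshold — no compression; output -24 dBFS.
Stage 3: overshoot 18.5 dB → 18.5/4 = 4.625 dB → -37.875 dBFS.

-37.875 dBFS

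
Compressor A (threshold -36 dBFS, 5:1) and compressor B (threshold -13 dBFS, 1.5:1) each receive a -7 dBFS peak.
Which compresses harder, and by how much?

A, by 21.2 dB

A: GR = 29 − 29/5 = 23.2 dB.
B: GR = 6 − 6/1.5 = 2 dB.
A applies 21.2 dB more gain reduction.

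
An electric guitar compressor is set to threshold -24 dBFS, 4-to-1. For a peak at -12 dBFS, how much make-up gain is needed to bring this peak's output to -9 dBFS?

Without make-up, output = threshold + overshoot/4 = -24 + 3 = -21 dBFS.
Gap to target: 12 dB.

12 dB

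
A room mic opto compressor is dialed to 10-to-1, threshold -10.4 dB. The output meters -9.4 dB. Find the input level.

The compressed level sits -9.4 − (-10.4) = 1 dB over threshold.
Before 10:1 compression the overshoot was 1 × 10 = 10 dB, so input = -10.4 + 10 = -0.4 dB.

-0.4 dB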